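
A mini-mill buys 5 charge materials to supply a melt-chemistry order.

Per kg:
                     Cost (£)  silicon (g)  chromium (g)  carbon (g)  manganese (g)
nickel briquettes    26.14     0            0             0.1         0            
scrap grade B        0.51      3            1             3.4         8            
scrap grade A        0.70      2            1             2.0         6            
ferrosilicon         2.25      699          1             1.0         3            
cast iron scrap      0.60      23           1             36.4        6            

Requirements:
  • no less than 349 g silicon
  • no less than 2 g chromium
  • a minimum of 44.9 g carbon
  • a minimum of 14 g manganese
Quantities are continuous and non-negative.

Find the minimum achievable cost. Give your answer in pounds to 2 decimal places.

£2.09

Set it up as a linear program. Let x1 = kg of nickel briquettes, x2 = kg of scrap grade B, x3 = kg of scrap grade A, x4 = kg of ferrosilicon, x5 = kg of cast iron scrap.
min 26.14x1 + 0.51x2 + 0.7x3 + 2.25x4 + 0.6x5 subject to:
  3x2 + 2x3 + 699x4 + 23x5 ≥ 349   (silicon)
  1x2 + 1x3 + 1x4 + 1x5 ≥ 2   (chromium)
  0.1x1 + 3.4x2 + 2x3 + 1x4 + 36.4x5 ≥ 44.9   (carbon)
  8x2 + 6x3 + 3x4 + 6x5 ≥ 14   (manganese)
  x1, x2, x3, x4, x5 ≥ 0.
At the optimum only scrap grade B, ferrosilicon, cast iron scrap are positive (nickel briquettes, scrap grade A = 0). There the silicon, carbon, manganese constraints are tight.
Solving gives x2 = 0.7124, x4 = 0.4582, x5 = 1.154.
Total cost: 0.51·0.7124 + 2.25·0.4582 + 0.6·1.154 = 2.0867.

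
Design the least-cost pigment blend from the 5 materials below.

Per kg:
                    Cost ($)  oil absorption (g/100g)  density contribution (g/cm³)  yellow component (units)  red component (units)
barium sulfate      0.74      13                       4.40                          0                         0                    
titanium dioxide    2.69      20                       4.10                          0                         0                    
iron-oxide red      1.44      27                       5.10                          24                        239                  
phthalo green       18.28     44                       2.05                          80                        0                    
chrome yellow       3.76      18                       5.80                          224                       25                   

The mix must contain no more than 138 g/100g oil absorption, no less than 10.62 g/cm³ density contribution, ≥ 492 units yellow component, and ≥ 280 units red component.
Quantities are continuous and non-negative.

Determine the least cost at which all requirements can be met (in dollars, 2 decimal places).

Treat it as an LP. Let x1 = kg of barium sulfate, x2 = kg of titanium dioxide, x3 = kg of iron-oxide red, x4 = kg of phthalo green, x5 = kg of chrome yellow.
Minimise 0.74x1 + 2.69x2 + 1.44x3 + 18.28x4 + 3.76x5 subject to:
  13x1 + 20x2 + 27x3 + 44x4 + 18x5 ≤ 138   (oil absorption)
  4.4x1 + 4.1x2 + 5.1x3 + 2.05x4 + 5.8x5 ≥ 10.62   (density contribution)
  24x3 + 80x4 + 224x5 ≥ 492   (yellow component)
  239x3 + 25x5 ≥ 280   (red component)
  x1, x2, x3, x4, x5 ≥ 0.
The minimum-cost mix takes nothing from barium sulfate, titanium dioxide, phthalo green — only iron-oxide red, chrome yellow. Binding constraints: yellow component and red component.
So iron-oxide red = 0.9525 kg, chrome yellow = 2.094 kg.
Objective = 1.44·0.9525 + 3.76·2.094 = 9.24504.

$9.25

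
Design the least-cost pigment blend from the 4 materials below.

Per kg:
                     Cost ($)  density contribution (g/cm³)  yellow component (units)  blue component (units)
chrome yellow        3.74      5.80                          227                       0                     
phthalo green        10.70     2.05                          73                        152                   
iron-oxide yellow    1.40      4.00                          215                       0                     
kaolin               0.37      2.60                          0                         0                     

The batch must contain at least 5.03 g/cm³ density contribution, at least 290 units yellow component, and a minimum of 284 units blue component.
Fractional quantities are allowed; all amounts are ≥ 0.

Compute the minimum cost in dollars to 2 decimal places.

Let x1 = kg of chrome yellow, x2 = kg of phthalo green, x3 = kg of iron-oxide yellow, x4 = kg of kaolin.
Minimize 3.74x1 + 10.7x2 + 1.4x3 + 0.37x4 with:
  5.8x1 + 2.05x2 + 4x3 + 2.6x4 ≥ 5.03   (density contribution)
  227x1 + 73x2 + 215x3 ≥ 290   (yellow component)
  152x2 ≥ 284   (blue component)
  x1, x2, x3, x4 ≥ 0.
At the optimum only phthalo green, iron-oxide yellow are positive (chrome yellow, kaolin = 0). The yellow component and blue component requirements are met with equality.
So phthalo green = 1.868 kg, iron-oxide yellow = 0.7144 kg.
Hence cost = 10.7·1.868 + 1.4·0.7144 = $20.9878.

$20.99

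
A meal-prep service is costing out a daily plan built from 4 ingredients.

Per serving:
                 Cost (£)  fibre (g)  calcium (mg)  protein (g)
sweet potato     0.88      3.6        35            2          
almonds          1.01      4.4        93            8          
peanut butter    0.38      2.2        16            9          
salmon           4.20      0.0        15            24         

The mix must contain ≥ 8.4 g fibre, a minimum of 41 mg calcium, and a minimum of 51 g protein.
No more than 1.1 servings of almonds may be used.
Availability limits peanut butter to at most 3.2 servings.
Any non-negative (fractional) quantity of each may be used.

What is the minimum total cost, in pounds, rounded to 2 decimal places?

£4.67

Set it up as a linear program. Let x1 = servings of sweet potato, x2 = servings of almonds, x3 = servings of peanut butter, x4 = servings of salmon.
Minimize 0.88x1 + 1.01x2 + 0.38x3 + 4.2x4 with:
  3.6x1 + 4.4x2 + 2.2x3 ≥ 8.4   (fibre)
  35x1 + 93x2 + 16x3 + 15x4 ≥ 41   (calcium)
  2x1 + 8x2 + 9x3 + 24x4 ≥ 51   (protein)
  x2 ≤ 1.1
  x3 ≤ 3.2
  x1, x2, x3, x4 ≥ 0.
The cheapest feasible vertex uses only almonds, peanut butter, salmon; sweet potato is not used. Binding constraints: protein, the almonds cap, the peanut butter cap.
Optimal quantities: almonds = 1.1 servings, peanut butter = 3.2 servings, salmon = 0.5583 servings.
Hence cost = 1.01·1.1 + 0.38·3.2 + 4.2·0.5583 = £4.6719.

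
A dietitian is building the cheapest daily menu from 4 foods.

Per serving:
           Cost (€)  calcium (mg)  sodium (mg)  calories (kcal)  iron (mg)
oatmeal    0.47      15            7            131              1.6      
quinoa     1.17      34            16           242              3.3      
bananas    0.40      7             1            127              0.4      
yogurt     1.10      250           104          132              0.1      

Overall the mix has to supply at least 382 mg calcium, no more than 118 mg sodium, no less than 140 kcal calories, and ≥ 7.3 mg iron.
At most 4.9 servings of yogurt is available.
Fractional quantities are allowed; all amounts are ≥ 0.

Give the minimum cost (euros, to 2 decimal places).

Let x1 = servings of oatmeal, x2 = servings of quinoa, x3 = servings of bananas, x4 = servings of yogurt.
Minimize 0.47x1 + 1.17x2 + 0.4x3 + 1.1x4 subject to:
  15x1 + 34x2 + 7x3 + 250x4 ≥ 382   (calcium)
  7x1 + 16x2 + 1x3 + 104x4 ≤ 118   (sodium)
  131x1 + 242x2 + 127x3 + 132x4 ≥ 140   (calories)
  1.6x1 + 3.3x2 + 0.4x3 + 0.1x4 ≥ 7.3   (iron)
  x4 ≤ 4.9
  x1, x2, x3, x4 ≥ 0.
The minimum-cost mix takes nothing from oatmeal, quinoa — only bananas, yogurt. Binding constraints: calcium and sodium.
That vertex is x3 = 21.4, x4 = 0.9289.
Objective = 0.4·21.4 + 1.1·0.9289 = 9.5818.

€9.58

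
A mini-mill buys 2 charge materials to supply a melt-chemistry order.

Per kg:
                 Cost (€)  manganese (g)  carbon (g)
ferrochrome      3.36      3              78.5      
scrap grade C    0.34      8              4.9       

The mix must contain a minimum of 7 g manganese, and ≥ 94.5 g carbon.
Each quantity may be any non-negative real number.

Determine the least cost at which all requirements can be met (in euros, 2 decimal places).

€4.10

Set it up as a linear program. Let x1 = kg of ferrochrome, x2 = kg of scrap grade C.
Minimize 3.36x1 + 0.34x2 s.t.:
  3x1 + 8x2 ≥ 7   (manganese)
  78.5x1 + 4.9x2 ≥ 94.5   (carbon)
  x1, x2 ≥ 0.
Both inputs are positive at the optimum. The manganese and carbon requirements are met with equality.
Solving gives x1 = 1.177, x2 = 0.4337.
Objective = 3.36·1.177 + 0.34·0.4337 = 4.1022.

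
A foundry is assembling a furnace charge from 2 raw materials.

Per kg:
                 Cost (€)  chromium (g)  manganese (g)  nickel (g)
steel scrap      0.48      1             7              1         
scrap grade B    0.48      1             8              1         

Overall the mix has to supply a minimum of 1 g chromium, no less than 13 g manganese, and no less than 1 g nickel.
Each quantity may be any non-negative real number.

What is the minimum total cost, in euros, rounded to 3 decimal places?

€0.780

This is a linear program. Let x1 = kg of steel scrap, x2 = kg of scrap grade B.
Minimise 0.48x1 + 0.48x2 subject to:
  1x1 + 1x2 ≥ 1   (chromium)
  7x1 + 8x2 ≥ 13   (manganese)
  1x1 + 1x2 ≥ 1   (nickel)
  x1, x2 ≥ 0.
At the optimum only scrap grade B is positive (steel scrap = 0). Binding constraint: manganese.
That vertex is x2 = 1.625.
Total cost: 0.48·1.625 = 0.78000.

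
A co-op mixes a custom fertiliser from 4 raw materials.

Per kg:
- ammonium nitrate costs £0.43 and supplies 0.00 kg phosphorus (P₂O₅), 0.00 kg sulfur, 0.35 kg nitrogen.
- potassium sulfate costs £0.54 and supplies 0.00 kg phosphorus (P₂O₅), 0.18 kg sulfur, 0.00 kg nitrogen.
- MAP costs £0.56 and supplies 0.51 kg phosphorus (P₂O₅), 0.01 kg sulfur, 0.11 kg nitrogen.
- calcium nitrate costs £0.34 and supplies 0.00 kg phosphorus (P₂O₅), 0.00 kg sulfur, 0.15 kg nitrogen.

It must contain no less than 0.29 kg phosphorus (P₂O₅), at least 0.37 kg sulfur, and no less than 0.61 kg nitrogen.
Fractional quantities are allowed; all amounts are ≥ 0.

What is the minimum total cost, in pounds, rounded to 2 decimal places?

This is a linear program. Let x1 = kg of ammonium nitrate, x2 = kg of potassium sulfate, x3 = kg of MAP, x4 = kg of calcium nitrate.
min 0.43x1 + 0.54x2 + 0.56x3 + 0.34x4 subject to:
  0.51x3 ≥ 0.29   (phosphorus (P₂O₅))
  0.18x2 + 0.01x3 ≥ 0.37   (sulfur)
  0.35x1 + 0.11x3 + 0.15x4 ≥ 0.61   (nitrogen)
  x1, x2, x3, x4 ≥ 0.
The minimum-cost mix takes nothing from calcium nitrate — only ammonium nitrate, potassium sulfate, MAP. Binding constraints: phosphorus (P₂O₅), sulfur, nitrogen.
So ammonium nitrate = 1.564 kg, potassium sulfate = 2.024 kg, MAP = 0.5686 kg.
Objective = 0.43·1.564 + 0.54·2.024 + 0.56·0.5686 = 2.0839.

£2.08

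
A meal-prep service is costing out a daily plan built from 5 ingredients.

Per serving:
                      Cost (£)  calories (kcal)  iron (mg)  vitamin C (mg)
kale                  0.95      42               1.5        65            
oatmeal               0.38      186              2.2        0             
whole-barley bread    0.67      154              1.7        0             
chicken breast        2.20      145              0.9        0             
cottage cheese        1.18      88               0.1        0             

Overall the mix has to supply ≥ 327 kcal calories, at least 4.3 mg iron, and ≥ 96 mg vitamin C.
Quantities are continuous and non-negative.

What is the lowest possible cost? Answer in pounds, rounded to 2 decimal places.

£1.94

Treat it as an LP. Let x1 = servings of kale, x2 = servings of oatmeal, x3 = servings of whole-barley bread, x4 = servings of chicken breast, x5 = servings of cottage cheese.
Minimize 0.95x1 + 0.38x2 + 0.67x3 + 2.2x4 + 1.18x5 subject to:
  42x1 + 186x2 + 154x3 + 145x4 + 88x5 ≥ 327   (calories)
  1.5x1 + 2.2x2 + 1.7x3 + 0.9x4 + 0.1x5 ≥ 4.3   (iron)
  65x1 ≥ 96   (vitamin C)
  x1, x2, x3, x4, x5 ≥ 0.
The minimum-cost mix takes nothing from whole-barley bread, chicken breast, cottage cheese — only kale, oatmeal. There the calories and vitamin C constraints are tight.
Optimal quantities: kale = 1.477 servings, oatmeal = 1.425 servings.
Objective = 0.95·1.477 + 0.38·1.425 = 1.9447.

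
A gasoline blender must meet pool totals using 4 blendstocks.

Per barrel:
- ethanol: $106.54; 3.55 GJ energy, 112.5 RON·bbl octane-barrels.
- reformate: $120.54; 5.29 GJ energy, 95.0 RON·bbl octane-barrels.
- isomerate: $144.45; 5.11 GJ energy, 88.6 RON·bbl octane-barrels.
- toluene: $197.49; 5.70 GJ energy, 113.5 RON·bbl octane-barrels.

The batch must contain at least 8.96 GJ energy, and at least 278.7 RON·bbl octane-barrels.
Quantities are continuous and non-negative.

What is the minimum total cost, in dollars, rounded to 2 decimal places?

$266.14

Set it up as a linear program. Let x1 = barrels of ethanol, x2 = barrels of reformate, x3 = barrels of isomerate, x4 = barrels of toluene.
Minimise 106.54x1 + 120.54x2 + 144.45x3 + 197.49x4 with:
  3.55x1 + 5.29x2 + 5.11x3 + 5.7x4 ≥ 8.96   (energy)
  112.5x1 + 95x2 + 88.6x3 + 113.5x4 ≥ 278.7   (octane-barrels)
  x1, x2, x3, x4 ≥ 0.
The optimal basis is {ethanol, reformate}; isomerate, toluene drop out. Binding constraints: energy and octane-barrels.
So ethanol = 2.4164 barrels, reformate = 0.072186 barrels.
Objective = 106.54·2.4164 + 120.54·0.072186 = 266.1446.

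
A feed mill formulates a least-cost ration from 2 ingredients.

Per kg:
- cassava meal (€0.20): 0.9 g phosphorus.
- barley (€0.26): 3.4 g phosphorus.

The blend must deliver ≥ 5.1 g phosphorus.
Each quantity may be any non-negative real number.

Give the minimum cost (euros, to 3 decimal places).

€0.390

Set it up as a linear program. Let x1 = kg of cassava meal, x2 = kg of barley.
Minimize 0.2x1 + 0.26x2 subject to:
  0.9x1 + 3.4x2 ≥ 5.1   (phosphorus)
  x1, x2 ≥ 0.
The cheapest feasible vertex uses only barley; cassava meal is not used. The phosphorus requirement is met with equality.
That vertex is x2 = 1.5.
Hence cost = 0.26·1.5 = €0.39000.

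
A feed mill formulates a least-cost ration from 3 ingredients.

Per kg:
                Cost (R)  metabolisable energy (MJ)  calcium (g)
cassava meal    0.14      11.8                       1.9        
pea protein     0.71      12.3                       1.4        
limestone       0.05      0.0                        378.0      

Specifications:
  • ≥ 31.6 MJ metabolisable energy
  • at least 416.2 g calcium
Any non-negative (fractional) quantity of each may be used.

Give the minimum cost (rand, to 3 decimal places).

Let x1 = kg of cassava meal, x2 = kg of pea protein, x3 = kg of limestone.
min 0.14x1 + 0.71x2 + 0.05x3 subject to:
  11.8x1 + 12.3x2 ≥ 31.6   (metabolisable energy)
  1.9x1 + 1.4x2 + 378x3 ≥ 416.2   (calcium)
  x1, x2, x3 ≥ 0.
At the optimum only cassava meal, limestone are positive (pea protein = 0). The metabolisable energy and calcium requirements are met with equality.
That vertex is x1 = 2.678, x3 = 1.088.
Objective = 0.14·2.678 + 0.05·1.088 = 0.42932.

R0.429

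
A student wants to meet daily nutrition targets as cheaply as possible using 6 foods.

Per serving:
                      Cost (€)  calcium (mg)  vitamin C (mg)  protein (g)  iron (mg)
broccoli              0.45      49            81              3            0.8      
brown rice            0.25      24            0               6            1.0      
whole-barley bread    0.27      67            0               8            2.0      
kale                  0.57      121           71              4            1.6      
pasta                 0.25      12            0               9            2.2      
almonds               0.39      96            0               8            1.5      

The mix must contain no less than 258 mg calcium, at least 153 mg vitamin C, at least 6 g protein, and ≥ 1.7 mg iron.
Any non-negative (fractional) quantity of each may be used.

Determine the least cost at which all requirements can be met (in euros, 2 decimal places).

This is a linear program. Let x1 = servings of broccoli, x2 = servings of brown rice, x3 = servings of whole-barley bread, x4 = servings of kale, x5 = servings of pasta, x6 = servings of almonds.
Minimize 0.45x1 + 0.25x2 + 0.27x3 + 0.57x4 + 0.25x5 + 0.39x6 s.t.:
  49x1 + 24x2 + 67x3 + 121x4 + 12x5 + 96x6 ≥ 258   (calcium)
  81x1 + 71x4 ≥ 153   (vitamin C)
  3x1 + 6x2 + 8x3 + 4x4 + 9x5 + 8x6 ≥ 6   (protein)
  0.8x1 + 1x2 + 2x3 + 1.6x4 + 2.2x5 + 1.5x6 ≥ 1.7   (iron)
  x1, x2, x3, x4, x5, x6 ≥ 0.
At the optimum only broccoli, kale are positive (brown rice, whole-barley bread, pasta, almonds = 0). The calcium and vitamin C requirements are met with equality.
That vertex is x1 = 0.03084, x4 = 2.12.
Objective = 0.45·0.03084 + 0.57·2.12 = 1.2223.

€1.22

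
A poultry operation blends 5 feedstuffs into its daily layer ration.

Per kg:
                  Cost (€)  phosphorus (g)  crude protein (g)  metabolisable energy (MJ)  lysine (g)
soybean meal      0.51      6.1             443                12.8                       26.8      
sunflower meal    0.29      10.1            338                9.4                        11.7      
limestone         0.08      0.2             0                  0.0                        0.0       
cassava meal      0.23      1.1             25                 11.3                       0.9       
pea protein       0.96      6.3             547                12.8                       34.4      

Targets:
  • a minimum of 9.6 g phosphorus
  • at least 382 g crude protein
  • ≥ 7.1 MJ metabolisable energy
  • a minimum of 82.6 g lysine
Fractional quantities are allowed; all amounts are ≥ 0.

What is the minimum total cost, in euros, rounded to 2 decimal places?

€1.57

Let x1 = kg of soybean meal, x2 = kg of sunflower meal, x3 = kg of limestone, x4 = kg of cassava meal, x5 = kg of pea protein.
Minimise 0.51x1 + 0.29x2 + 0.08x3 + 0.23x4 + 0.96x5 s.t.:
  6.1x1 + 10.1x2 + 0.2x3 + 1.1x4 + 6.3x5 ≥ 9.6   (phosphorus)
  443x1 + 338x2 + 25x4 + 547x5 ≥ 382   (crude protein)
  12.8x1 + 9.4x2 + 11.3x4 + 12.8x5 ≥ 7.1   (metabolisable energy)
  26.8x1 + 11.7x2 + 0.9x4 + 34.4x5 ≥ 82.6   (lysine)
  x1, x2, x3, x4, x5 ≥ 0.
The cheapest feasible vertex uses only soybean meal; sunflower meal, limestone, cassava meal, pea protein are not used. There the lysine constraint is tight.
That vertex is x1 = 3.082.
Cost = 0.51·3.082 = 1.5718.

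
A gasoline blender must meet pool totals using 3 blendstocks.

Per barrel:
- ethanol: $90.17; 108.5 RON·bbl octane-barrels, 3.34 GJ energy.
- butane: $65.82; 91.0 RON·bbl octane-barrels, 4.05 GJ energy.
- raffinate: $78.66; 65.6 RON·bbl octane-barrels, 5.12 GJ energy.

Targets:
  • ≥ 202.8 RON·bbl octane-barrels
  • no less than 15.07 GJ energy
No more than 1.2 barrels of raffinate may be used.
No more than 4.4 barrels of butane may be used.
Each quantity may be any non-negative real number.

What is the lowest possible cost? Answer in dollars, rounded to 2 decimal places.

$239.46

Let x1 = barrels of ethanol, x2 = barrels of butane, x3 = barrels of raffinate.
min 90.17x1 + 65.82x2 + 78.66x3 subject to:
  108.5x1 + 91x2 + 65.6x3 ≥ 202.8   (octane-barrels)
  3.34x1 + 4.05x2 + 5.12x3 ≥ 15.07   (energy)
  x3 ≤ 1.2
  x2 ≤ 4.4
  x1, x2, x3 ≥ 0.
The cheapest feasible vertex uses only butane, raffinate; ethanol is not used. The energy and the raffinate cap requirements are met with equality.
Solving gives x2 = 2.204, x3 = 1.2.
Total cost: 65.82·2.204 + 78.66·1.2 = 239.4593.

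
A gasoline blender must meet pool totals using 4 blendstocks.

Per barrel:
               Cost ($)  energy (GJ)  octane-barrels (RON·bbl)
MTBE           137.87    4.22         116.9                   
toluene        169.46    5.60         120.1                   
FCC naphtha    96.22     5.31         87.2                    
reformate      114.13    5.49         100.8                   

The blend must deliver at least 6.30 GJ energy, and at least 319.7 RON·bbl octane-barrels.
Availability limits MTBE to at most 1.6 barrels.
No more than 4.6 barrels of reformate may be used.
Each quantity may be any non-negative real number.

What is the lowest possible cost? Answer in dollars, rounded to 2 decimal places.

Let x1 = barrels of MTBE, x2 = barrels of toluene, x3 = barrels of FCC naphtha, x4 = barrels of reformate.
Minimize 137.87x1 + 169.46x2 + 96.22x3 + 114.13x4 s.t.:
  4.22x1 + 5.6x2 + 5.31x3 + 5.49x4 ≥ 6.3   (energy)
  116.9x1 + 120.1x2 + 87.2x3 + 100.8x4 ≥ 319.7   (octane-barrels)
  x1 ≤ 1.6
  x4 ≤ 4.6
  x1, x2, x3, x4 ≥ 0.
The minimum-cost mix takes nothing from MTBE, toluene, reformate — only FCC naphtha. The octane-barrels requirement is met with equality.
So FCC naphtha = 3.6663 barrels.
Objective = 96.22·3.6663 = 352.7714.

$352.77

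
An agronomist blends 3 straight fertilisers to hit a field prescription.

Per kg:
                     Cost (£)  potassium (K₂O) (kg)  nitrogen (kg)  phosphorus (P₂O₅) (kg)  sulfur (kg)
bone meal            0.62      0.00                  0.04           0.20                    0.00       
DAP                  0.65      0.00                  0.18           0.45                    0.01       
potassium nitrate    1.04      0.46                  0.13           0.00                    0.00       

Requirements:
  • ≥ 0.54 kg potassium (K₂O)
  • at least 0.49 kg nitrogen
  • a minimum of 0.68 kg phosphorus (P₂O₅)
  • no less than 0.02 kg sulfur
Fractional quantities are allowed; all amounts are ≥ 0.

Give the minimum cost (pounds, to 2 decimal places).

Set it up as a linear program. Let x1 = kg of bone meal, x2 = kg of DAP, x3 = kg of potassium nitrate.
min 0.62x1 + 0.65x2 + 1.04x3 subject to:
  0.46x3 ≥ 0.54   (potassium (K₂O))
  0.04x1 + 0.18x2 + 0.13x3 ≥ 0.49   (nitrogen)
  0.2x1 + 0.45x2 ≥ 0.68   (phosphorus (P₂O₅))
  0.01x2 ≥ 0.02   (sulfur)
  x1, x2, x3 ≥ 0.
The minimum-cost mix takes nothing from bone meal — only DAP, potassium nitrate. There the potassium (K₂O) and sulfur constraints are tight.
So DAP = 2 kg, potassium nitrate = 1.174 kg.
Cost = 0.65·2 + 1.04·1.174 = 2.5210.

£2.52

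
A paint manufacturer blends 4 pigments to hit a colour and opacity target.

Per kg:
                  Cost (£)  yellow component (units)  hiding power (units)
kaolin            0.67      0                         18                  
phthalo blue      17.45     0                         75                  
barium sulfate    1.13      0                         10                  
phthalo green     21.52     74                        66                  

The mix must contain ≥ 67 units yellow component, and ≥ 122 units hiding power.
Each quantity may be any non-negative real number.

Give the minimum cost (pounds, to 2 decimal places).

£21.80

Let x1 = kg of kaolin, x2 = kg of phthalo blue, x3 = kg of barium sulfate, x4 = kg of phthalo green.
Minimize 0.67x1 + 17.45x2 + 1.13x3 + 21.52x4 with:
  74x4 ≥ 67   (yellow component)
  18x1 + 75x2 + 10x3 + 66x4 ≥ 122   (hiding power)
  x1, x2, x3, x4 ≥ 0.
The optimal basis is {kaolin, phthalo green}; phthalo blue, barium sulfate drop out. The yellow component and hiding power requirements are met with equality.
Solving gives x1 = 3.458, x4 = 0.9054.
Cost = 0.67·3.458 + 21.52·0.9054 = 21.8011.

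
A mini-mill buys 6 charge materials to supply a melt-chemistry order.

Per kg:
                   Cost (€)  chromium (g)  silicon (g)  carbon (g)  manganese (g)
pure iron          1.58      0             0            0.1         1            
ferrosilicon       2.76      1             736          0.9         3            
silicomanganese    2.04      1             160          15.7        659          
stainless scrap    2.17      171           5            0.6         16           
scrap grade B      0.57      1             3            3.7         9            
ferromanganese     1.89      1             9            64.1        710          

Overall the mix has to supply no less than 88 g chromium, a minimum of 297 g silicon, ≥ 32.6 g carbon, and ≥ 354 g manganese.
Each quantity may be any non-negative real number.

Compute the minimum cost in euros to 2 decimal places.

€3.13

Set it up as a linear program. Let x1 = kg of pure iron, x2 = kg of ferrosilicon, x3 = kg of silicomanganese, x4 = kg of stainless scrap, x5 = kg of scrap grade B, x6 = kg of ferromanganese.
Minimize 1.58x1 + 2.76x2 + 2.04x3 + 2.17x4 + 0.57x5 + 1.89x6 subject to:
  1x2 + 1x3 + 171x4 + 1x5 + 1x6 ≥ 88   (chromium)
  736x2 + 160x3 + 5x4 + 3x5 + 9x6 ≥ 297   (silicon)
  0.1x1 + 0.9x2 + 15.7x3 + 0.6x4 + 3.7x5 + 64.1x6 ≥ 32.6   (carbon)
  1x1 + 3x2 + 659x3 + 16x4 + 9x5 + 710x6 ≥ 354   (manganese)
  x1, x2, x3, x4, x5, x6 ≥ 0.
The minimum-cost mix takes nothing from pure iron, silicomanganese, scrap grade B — only ferrosilicon, stainless scrap, ferromanganese. There the chromium, silicon, carbon constraints are tight.
Optimal quantities: ferrosilicon = 0.394 kg, stainless scrap = 0.5094 kg, ferromanganese = 0.4983 kg.
Objective = 2.76·0.394 + 2.17·0.5094 + 1.89·0.4983 = 3.1346.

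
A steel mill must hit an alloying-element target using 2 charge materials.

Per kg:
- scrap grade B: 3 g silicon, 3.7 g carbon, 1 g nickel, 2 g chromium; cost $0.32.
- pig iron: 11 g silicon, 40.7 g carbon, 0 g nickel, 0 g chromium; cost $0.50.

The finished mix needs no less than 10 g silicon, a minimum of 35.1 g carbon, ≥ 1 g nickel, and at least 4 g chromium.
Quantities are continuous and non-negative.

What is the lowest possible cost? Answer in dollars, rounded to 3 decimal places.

Let x1 = kg of scrap grade B, x2 = kg of pig iron.
min 0.32x1 + 0.5x2 subject to:
  3x1 + 11x2 ≥ 10   (silicon)
  3.7x1 + 40.7x2 ≥ 35.1   (carbon)
  1x1 ≥ 1   (nickel)
  2x1 ≥ 4   (chromium)
  x1, x2 ≥ 0.
Both inputs are positive at the optimum. There the carbon and chromium constraints are tight.
Solving gives x1 = 2, x2 = 0.6806.
Hence cost = 0.32·2 + 0.5·0.6806 = $0.98030.

$0.980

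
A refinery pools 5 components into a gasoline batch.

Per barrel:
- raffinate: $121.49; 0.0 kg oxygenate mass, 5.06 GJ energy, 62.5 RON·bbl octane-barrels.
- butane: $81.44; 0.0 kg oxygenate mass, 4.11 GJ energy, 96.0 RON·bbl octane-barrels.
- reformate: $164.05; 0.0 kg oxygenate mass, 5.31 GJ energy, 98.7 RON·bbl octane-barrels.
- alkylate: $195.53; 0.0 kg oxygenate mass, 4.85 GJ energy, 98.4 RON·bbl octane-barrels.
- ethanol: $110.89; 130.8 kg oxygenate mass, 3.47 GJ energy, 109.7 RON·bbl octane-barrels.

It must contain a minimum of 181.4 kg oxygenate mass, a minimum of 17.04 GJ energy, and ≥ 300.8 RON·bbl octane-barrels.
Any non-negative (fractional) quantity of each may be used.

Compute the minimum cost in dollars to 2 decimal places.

This is a linear program. Let x1 = barrels of raffinate, x2 = barrels of butane, x3 = barrels of reformate, x4 = barrels of alkylate, x5 = barrels of ethanol.
min 121.49x1 + 81.44x2 + 164.05x3 + 195.53x4 + 110.89x5 s.t.:
  130.8x5 ≥ 181.4   (oxygenate mass)
  5.06x1 + 4.11x2 + 5.31x3 + 4.85x4 + 3.47x5 ≥ 17.04   (energy)
  62.5x1 + 96x2 + 98.7x3 + 98.4x4 + 109.7x5 ≥ 300.8   (octane-barrels)
  x1, x2, x3, x4, x5 ≥ 0.
The cheapest feasible vertex uses only butane, ethanol; raffinate, reformate, alkylate are not used. Binding constraints: oxygenate mass and energy.
Solving gives x2 = 2.97509, x5 = 1.38685.
Hence cost = 81.44·2.97509 + 110.89·1.38685 = $396.0791.

$396.08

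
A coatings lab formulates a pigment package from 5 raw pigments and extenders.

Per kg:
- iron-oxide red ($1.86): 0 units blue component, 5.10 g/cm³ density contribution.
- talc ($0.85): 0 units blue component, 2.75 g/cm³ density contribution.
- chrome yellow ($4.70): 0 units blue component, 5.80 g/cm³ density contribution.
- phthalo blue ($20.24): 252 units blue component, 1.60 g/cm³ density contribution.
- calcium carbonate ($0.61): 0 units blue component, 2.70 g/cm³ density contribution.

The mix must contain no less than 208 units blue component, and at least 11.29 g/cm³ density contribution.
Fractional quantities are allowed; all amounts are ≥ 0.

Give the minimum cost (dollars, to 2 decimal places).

$18.96

Let x1 = kg of iron-oxide red, x2 = kg of talc, x3 = kg of chrome yellow, x4 = kg of phthalo blue, x5 = kg of calcium carbonate.
min 1.86x1 + 0.85x2 + 4.7x3 + 20.24x4 + 0.61x5 with:
  252x4 ≥ 208   (blue component)
  5.1x1 + 2.75x2 + 5.8x3 + 1.6x4 + 2.7x5 ≥ 11.29   (density contribution)
  x1, x2, x3, x4, x5 ≥ 0.
The optimal basis is {phthalo blue, calcium carbonate}; iron-oxide red, talc, chrome yellow drop out. There the blue component and density contribution constraints are tight.
Solving gives x4 = 0.8254, x5 = 3.692.
Total cost: 20.24·0.8254 + 0.61·3.692 = 18.9582.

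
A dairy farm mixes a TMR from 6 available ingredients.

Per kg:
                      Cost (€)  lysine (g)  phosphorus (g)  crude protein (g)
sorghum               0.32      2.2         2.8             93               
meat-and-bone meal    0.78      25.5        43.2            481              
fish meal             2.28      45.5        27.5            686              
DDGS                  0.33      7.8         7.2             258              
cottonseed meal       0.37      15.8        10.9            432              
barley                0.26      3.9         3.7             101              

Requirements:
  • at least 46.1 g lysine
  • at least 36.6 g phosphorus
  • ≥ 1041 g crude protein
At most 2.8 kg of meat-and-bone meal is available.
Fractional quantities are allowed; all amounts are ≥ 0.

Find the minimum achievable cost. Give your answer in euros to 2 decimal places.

€1.11

Let x1 = kg of sorghum, x2 = kg of meat-and-bone meal, x3 = kg of fish meal, x4 = kg of DDGS, x5 = kg of cottonseed meal, x6 = kg of barley.
Minimize 0.32x1 + 0.78x2 + 2.28x3 + 0.33x4 + 0.37x5 + 0.26x6 with:
  2.2x1 + 25.5x2 + 45.5x3 + 7.8x4 + 15.8x5 + 3.9x6 ≥ 46.1   (lysine)
  2.8x1 + 43.2x2 + 27.5x3 + 7.2x4 + 10.9x5 + 3.7x6 ≥ 36.6   (phosphorus)
  93x1 + 481x2 + 686x3 + 258x4 + 432x5 + 101x6 ≥ 1041   (crude protein)
  x2 ≤ 2.8
  x1, x2, x3, x4, x5, x6 ≥ 0.
At the optimum only meat-and-bone meal, cottonseed meal are positive (sorghum, fish meal, DDGS, barley = 0). There the lysine and phosphorus constraints are tight.
Solving gives x2 = 0.1873, x5 = 2.615.
Objective = 0.78·0.1873 + 0.37·2.615 = 1.1136.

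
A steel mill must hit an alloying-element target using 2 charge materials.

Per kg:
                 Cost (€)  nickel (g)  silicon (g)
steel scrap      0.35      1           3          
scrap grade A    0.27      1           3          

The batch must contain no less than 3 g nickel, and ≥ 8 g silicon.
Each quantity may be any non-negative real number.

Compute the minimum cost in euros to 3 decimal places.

Treat it as an LP. Let x1 = kg of steel scrap, x2 = kg of scrap grade A.
min 0.35x1 + 0.27x2 subject to:
  1x1 + 1x2 ≥ 3   (nickel)
  3x1 + 3x2 ≥ 8   (silicon)
  x1, x2 ≥ 0.
The minimum-cost mix takes nothing from steel scrap — only scrap grade A. Binding constraint: nickel.
Solving gives x2 = 3.
Total cost: 0.27·3 = 0.81000.

€0.810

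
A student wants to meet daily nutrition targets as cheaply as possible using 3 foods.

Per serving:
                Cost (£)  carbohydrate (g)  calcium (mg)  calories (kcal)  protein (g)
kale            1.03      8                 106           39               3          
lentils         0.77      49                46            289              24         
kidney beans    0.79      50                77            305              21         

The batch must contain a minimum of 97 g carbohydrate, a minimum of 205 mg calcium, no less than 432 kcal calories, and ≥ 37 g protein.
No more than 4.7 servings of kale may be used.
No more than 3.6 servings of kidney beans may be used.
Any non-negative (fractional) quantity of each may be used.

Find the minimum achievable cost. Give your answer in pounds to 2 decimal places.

£2.07

This is a linear program. Let x1 = servings of kale, x2 = servings of lentils, x3 = servings of kidney beans.
min 1.03x1 + 0.77x2 + 0.79x3 with:
  8x1 + 49x2 + 50x3 ≥ 97   (carbohydrate)
  106x1 + 46x2 + 77x3 ≥ 205   (calcium)
  39x1 + 289x2 + 305x3 ≥ 432   (calories)
  3x1 + 24x2 + 21x3 ≥ 37   (protein)
  x1 ≤ 4.7
  x3 ≤ 3.6
  x1, x2, x3 ≥ 0.
The minimum-cost mix takes nothing from lentils — only kale, kidney beans. Binding constraints: carbohydrate and calcium.
So kale = 0.5937 servings, kidney beans = 1.845 servings.
Objective = 1.03·0.5937 + 0.79·1.845 = 2.0691.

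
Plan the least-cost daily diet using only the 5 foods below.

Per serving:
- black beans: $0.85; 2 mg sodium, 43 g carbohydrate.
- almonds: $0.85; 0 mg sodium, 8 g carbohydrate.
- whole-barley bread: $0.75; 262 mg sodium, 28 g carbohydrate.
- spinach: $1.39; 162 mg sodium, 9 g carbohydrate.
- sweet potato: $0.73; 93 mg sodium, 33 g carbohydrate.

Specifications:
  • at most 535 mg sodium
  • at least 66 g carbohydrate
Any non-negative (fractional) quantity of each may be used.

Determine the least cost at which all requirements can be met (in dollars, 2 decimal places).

Let x1 = servings of black beans, x2 = servings of almonds, x3 = servings of whole-barley bread, x4 = servings of spinach, x5 = servings of sweet potato.
Minimise 0.85x1 + 0.85x2 + 0.75x3 + 1.39x4 + 0.73x5 subject to:
  2x1 + 262x3 + 162x4 + 93x5 ≤ 535   (sodium)
  43x1 + 8x2 + 28x3 + 9x4 + 33x5 ≥ 66   (carbohydrate)
  x1, x2, x3, x4, x5 ≥ 0.
The optimal basis is {black beans}; almonds, whole-barley bread, spinach, sweet potato drop out. Binding constraint: carbohydrate.
So black beans = 1.535 servings.
Cost = 0.85·1.535 = 1.3048.

$1.30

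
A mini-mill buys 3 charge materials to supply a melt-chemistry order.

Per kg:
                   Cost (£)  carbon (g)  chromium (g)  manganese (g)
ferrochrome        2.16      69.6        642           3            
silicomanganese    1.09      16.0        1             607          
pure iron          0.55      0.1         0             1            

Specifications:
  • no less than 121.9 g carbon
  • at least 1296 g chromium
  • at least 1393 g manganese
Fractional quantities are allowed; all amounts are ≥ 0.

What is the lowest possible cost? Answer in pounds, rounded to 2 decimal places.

£6.84

Treat it as an LP. Let x1 = kg of ferrochrome, x2 = kg of silicomanganese, x3 = kg of pure iron.
Minimise 2.16x1 + 1.09x2 + 0.55x3 with:
  69.6x1 + 16x2 + 0.1x3 ≥ 121.9   (carbon)
  642x1 + 1x2 ≥ 1296   (chromium)
  3x1 + 607x2 + 1x3 ≥ 1393   (manganese)
  x1, x2, x3 ≥ 0.
At the optimum only ferrochrome, silicomanganese are positive (pure iron = 0). There the chromium and manganese constraints are tight.
So ferrochrome = 2.015 kg, silicomanganese = 2.285 kg.
Hence cost = 2.16·2.015 + 1.09·2.285 = £6.8431.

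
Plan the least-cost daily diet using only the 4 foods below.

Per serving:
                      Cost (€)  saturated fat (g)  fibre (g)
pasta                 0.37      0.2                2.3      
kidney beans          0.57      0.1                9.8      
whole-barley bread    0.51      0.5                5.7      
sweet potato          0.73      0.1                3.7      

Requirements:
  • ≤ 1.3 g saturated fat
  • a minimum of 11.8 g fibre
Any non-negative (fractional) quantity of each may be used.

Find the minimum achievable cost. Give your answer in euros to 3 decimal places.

Let x1 = servings of pasta, x2 = servings of kidney beans, x3 = servings of whole-barley bread, x4 = servings of sweet potato.
min 0.37x1 + 0.57x2 + 0.51x3 + 0.73x4 subject to:
  0.2x1 + 0.1x2 + 0.5x3 + 0.1x4 ≤ 1.3   (saturated fat)
  2.3x1 + 9.8x2 + 5.7x3 + 3.7x4 ≥ 11.8   (fibre)
  x1, x2, x3, x4 ≥ 0.
At the optimum only kidney beans is positive (pasta, whole-barley bread, sweet potato = 0). The fibre requirement is met with equality.
Solving gives x2 = 1.204.
Cost = 0.57·1.204 = 0.68628.

€0.686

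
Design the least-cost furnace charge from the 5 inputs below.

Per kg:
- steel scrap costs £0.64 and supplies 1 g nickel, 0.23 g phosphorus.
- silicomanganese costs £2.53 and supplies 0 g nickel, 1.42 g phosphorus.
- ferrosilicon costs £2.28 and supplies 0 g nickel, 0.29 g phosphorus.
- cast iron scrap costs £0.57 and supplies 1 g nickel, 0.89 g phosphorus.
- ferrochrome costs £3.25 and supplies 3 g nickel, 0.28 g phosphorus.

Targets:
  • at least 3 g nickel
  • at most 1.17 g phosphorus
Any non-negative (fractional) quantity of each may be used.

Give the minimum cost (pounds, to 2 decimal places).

This is a linear program. Let x1 = kg of steel scrap, x2 = kg of silicomanganese, x3 = kg of ferrosilicon, x4 = kg of cast iron scrap, x5 = kg of ferrochrome.
min 0.64x1 + 2.53x2 + 2.28x3 + 0.57x4 + 3.25x5 with:
  1x1 + 1x4 + 3x5 ≥ 3   (nickel)
  0.23x1 + 1.42x2 + 0.29x3 + 0.89x4 + 0.28x5 ≤ 1.17   (phosphorus)
  x1, x2, x3, x4, x5 ≥ 0.
The optimal basis is {steel scrap, cast iron scrap}; silicomanganese, ferrosilicon, ferrochrome drop out. The nickel and phosphorus requirements are met with equality.
Solving gives x1 = 2.273, x4 = 0.7273.
Cost = 0.64·2.273 + 0.57·0.7273 = 1.8693.

£1.87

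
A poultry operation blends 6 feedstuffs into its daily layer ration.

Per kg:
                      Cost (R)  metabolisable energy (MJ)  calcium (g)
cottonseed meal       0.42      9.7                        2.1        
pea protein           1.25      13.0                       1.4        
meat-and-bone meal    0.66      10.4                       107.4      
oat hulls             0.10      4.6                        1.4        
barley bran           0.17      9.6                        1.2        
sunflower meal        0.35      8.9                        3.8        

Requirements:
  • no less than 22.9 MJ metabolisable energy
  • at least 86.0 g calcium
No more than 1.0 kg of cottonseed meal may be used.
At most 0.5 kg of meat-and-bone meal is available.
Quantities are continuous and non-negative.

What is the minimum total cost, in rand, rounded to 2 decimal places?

R2.64

Let x1 = kg of cottonseed meal, x2 = kg of pea protein, x3 = kg of meat-and-bone meal, x4 = kg of oat hulls, x5 = kg of barley bran, x6 = kg of sunflower meal.
Minimize 0.42x1 + 1.25x2 + 0.66x3 + 0.1x4 + 0.17x5 + 0.35x6 subject to:
  9.7x1 + 13x2 + 10.4x3 + 4.6x4 + 9.6x5 + 8.9x6 ≥ 22.9   (metabolisable energy)
  2.1x1 + 1.4x2 + 107.4x3 + 1.4x4 + 1.2x5 + 3.8x6 ≥ 86   (calcium)
  x1 ≤ 1
  x3 ≤ 0.5
  x1, x2, x3, x4, x5, x6 ≥ 0.
The optimal basis is {meat-and-bone meal, oat hulls}; cottonseed meal, pea protein, barley bran, sunflower meal drop out. The calcium and the meat-and-bone meal cap requirements are met with equality.
That vertex is x3 = 0.5, x4 = 23.07.
Hence cost = 0.66·0.5 + 0.1·23.07 = R2.6370.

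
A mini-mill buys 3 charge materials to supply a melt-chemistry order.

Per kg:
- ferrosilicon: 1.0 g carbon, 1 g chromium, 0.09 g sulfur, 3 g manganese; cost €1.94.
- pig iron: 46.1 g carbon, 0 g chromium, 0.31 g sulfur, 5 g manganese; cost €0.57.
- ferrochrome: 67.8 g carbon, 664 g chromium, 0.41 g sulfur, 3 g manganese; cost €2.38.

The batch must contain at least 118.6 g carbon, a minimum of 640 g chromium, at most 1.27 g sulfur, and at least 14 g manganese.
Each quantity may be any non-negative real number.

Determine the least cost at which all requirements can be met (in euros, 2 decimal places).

Let x1 = kg of ferrosilicon, x2 = kg of pig iron, x3 = kg of ferrochrome.
min 1.94x1 + 0.57x2 + 2.38x3 with:
  1x1 + 46.1x2 + 67.8x3 ≥ 118.6   (carbon)
  1x1 + 664x3 ≥ 640   (chromium)
  0.09x1 + 0.31x2 + 0.41x3 ≤ 1.27   (sulfur)
  3x1 + 5x2 + 3x3 ≥ 14   (manganese)
  x1, x2, x3 ≥ 0.
The cheapest feasible vertex uses only pig iron, ferrochrome; ferrosilicon is not used. There the chromium and manganese constraints are tight.
So pig iron = 2.222 kg, ferrochrome = 0.9639 kg.
Hence cost = 0.57·2.222 + 2.38·0.9639 = €3.5606.

€3.56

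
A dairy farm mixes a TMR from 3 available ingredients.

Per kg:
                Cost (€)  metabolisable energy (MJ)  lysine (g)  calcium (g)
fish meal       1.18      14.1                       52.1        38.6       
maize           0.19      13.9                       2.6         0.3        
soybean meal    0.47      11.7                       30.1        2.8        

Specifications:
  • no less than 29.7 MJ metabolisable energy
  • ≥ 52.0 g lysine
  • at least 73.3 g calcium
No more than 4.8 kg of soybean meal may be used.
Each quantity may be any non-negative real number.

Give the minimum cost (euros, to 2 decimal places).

€2.28

Let x1 = kg of fish meal, x2 = kg of maize, x3 = kg of soybean meal.
min 1.18x1 + 0.19x2 + 0.47x3 with:
  14.1x1 + 13.9x2 + 11.7x3 ≥ 29.7   (metabolisable energy)
  52.1x1 + 2.6x2 + 30.1x3 ≥ 52   (lysine)
  38.6x1 + 0.3x2 + 2.8x3 ≥ 73.3   (calcium)
  x3 ≤ 4.8
  x1, x2, x3 ≥ 0.
The minimum-cost mix takes nothing from soybean meal — only fish meal, maize. The metabolisable energy and calcium requirements are met with equality.
Optimal quantities: fish meal = 1.897 kg, maize = 0.2121 kg.
Total cost: 1.18·1.897 + 0.19·0.2121 = 2.2788.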